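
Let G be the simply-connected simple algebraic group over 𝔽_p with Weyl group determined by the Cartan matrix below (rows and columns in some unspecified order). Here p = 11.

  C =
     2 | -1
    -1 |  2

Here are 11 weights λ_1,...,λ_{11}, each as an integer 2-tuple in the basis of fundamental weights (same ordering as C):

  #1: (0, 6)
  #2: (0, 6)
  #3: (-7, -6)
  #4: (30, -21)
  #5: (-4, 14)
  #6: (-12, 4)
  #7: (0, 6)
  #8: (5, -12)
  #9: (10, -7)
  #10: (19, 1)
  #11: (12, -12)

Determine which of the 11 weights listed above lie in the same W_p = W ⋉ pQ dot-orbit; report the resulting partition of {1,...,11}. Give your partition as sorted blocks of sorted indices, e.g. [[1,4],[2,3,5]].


Root system A_2: the 2×2 matrix C matches after relabeling.

W_11-reps of the 11 weights in Ā_11 (same 2-coord order as C):

  λ_1 → (1, 7) · λ_2 → (1, 7) · λ_3 → (5, 6) · λ_4 → (0, 9) · λ_5 → (1, 7) · λ_6 → (5, 6) · λ_7 → (1, 7) · λ_8 → (5, 6) · λ_9 → (5, 6) · λ_10 → (0, 9) · λ_11 → (0, 9)

Grouping the 11 weights by Ā_11-representative: 3 linkage classes.

[[1, 2, 5, 7], [3, 6, 8, 9], [4, 10, 11]]


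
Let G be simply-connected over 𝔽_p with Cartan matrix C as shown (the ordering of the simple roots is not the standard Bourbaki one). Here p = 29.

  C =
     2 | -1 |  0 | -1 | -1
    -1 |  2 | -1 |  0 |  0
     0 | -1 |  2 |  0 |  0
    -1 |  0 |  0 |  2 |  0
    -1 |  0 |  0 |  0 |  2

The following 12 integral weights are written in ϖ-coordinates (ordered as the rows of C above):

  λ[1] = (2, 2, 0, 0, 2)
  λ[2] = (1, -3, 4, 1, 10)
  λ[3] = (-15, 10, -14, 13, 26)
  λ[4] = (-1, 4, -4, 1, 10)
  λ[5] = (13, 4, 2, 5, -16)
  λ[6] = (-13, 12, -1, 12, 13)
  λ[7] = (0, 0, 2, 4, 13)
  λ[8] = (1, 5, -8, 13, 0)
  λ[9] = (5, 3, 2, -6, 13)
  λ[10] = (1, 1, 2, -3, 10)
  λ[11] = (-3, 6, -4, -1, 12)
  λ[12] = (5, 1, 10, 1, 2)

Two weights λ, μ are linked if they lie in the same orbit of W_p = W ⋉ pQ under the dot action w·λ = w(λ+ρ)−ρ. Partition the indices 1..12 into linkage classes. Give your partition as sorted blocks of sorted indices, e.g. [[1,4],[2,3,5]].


Cartan matrix: type D_5 (|W|=1920); un-permuting the 5 rows.

λ_j+ρ reflected into Ā_29 (⟨·,θ^∨⟩≤29); 5-tuples as given:

  1: (3, 3, 1, 1, 3);  2: (0, 2, 3, 2, 11);  3: (0, 2, 3, 2, 11);  4: (0, 2, 3, 2, 11);  5: (1, 1, 3, 5, 14);  6: (12, 1, 0, 1, 2);  7: (1, 1, 3, 5, 14);  8: (1, 1, 6, 14, 1);  9: (1, 1, 3, 5, 14);  10: (0, 2, 3, 2, 11);  11: (0, 2, 3, 2, 11);  12: (5, 1, 10, 2, 3)

Grouping the 12 weights by Ā_29-representative: 6 linkage classes.

[[1], [2, 3, 4, 10, 11], [5, 7, 9], [6], [8], [12]]


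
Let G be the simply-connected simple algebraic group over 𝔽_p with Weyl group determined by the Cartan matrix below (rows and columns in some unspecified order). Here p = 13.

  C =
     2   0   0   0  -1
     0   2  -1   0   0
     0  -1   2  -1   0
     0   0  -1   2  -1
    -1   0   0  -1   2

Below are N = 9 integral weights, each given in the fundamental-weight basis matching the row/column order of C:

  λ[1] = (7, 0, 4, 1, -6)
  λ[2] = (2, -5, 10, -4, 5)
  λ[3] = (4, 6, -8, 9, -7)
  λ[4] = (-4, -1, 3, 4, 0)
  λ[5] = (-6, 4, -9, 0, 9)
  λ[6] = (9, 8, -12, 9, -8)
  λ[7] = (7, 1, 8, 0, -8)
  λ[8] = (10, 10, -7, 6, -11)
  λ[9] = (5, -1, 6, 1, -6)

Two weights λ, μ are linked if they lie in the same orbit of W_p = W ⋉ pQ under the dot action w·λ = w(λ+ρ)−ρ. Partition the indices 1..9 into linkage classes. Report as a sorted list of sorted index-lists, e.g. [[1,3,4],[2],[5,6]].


C ↔ A_5 under row/col permutation; |W(A_5)| = 720.

W_13-reps of the 9 weights in Ā_13 (same 5-coord order as C):

    1: (3, 1, 2, 3, 2)
    2: (1, 0, 4, 3, 2)
    3: (1, 0, 4, 3, 2)
    4: (1, 0, 4, 3, 2)
    5: (3, 1, 2, 3, 2)
    6: (2, 2, 1, 7, 1)
    7: (1, 2, 3, 6, 1)
    8: (1, 2, 3, 6, 1)
    9: (1, 0, 4, 3, 2)

Partition of {1..9} into 4 W_13-dot-orbits:

[[1, 5], [2, 3, 4, 9], [6], [7, 8]]


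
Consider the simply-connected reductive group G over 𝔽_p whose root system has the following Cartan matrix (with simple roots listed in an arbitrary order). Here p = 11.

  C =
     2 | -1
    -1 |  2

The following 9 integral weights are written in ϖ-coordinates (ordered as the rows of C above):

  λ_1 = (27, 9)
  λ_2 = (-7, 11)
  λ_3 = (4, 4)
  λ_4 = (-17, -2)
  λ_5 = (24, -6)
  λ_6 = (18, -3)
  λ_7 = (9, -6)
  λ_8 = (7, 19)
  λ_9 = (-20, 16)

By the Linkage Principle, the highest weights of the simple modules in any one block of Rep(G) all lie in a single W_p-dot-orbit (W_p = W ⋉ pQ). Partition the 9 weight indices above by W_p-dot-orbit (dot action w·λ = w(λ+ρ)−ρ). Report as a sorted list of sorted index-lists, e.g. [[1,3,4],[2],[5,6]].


C ↔ A_2 under row/col permutation; |W(A_2)| = 6.

Alcove-folded reps (p=11, 9 weights, presented ϖ-order):

    λ_1 → (5, 5)
    λ_2 → (5, 5)
    λ_3 → (5, 5)
    λ_4 → (5, 5)
    λ_5 → (3, 6)
    λ_6 → (3, 6)
    λ_7 → (5, 5)
    λ_8 → (3, 6)
    λ_9 → (3, 6)

Partition of {1..9} into 2 W_11-dot-orbits:

[[1, 2, 3, 4, 7], [5, 6, 8, 9]]


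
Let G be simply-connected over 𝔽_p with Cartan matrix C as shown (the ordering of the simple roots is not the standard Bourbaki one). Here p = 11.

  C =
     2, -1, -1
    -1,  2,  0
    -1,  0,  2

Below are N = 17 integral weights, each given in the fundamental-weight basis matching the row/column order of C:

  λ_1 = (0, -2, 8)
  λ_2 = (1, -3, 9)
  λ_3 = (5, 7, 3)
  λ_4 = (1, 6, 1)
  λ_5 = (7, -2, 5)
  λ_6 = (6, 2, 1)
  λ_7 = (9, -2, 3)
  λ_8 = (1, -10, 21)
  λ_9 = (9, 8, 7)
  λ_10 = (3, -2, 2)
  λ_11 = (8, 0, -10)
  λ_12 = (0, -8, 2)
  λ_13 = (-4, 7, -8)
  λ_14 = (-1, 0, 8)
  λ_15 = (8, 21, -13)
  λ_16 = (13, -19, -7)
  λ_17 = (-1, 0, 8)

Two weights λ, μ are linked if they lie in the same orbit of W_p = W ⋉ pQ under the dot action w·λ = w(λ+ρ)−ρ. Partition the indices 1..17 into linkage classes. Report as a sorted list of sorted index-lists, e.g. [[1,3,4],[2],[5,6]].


Cartan matrix: type A_3 (|W|=24); un-permuting the 3 rows.

Alcove-folded reps (p=11, 17 weights, presented ϖ-order):

  λ_1 → (0, 1, 9)
  λ_2 → (0, 1, 9)
  λ_3 → (3, 1, 3)
  λ_4 → (2, 7, 2)
  λ_5 → (5, 2, 3)
  λ_6 → (7, 2, 1)
  λ_7 → (7, 2, 1)
  λ_8 → (2, 7, 2)
  λ_9 → (5, 2, 3)
  λ_10 → (3, 1, 3)
  λ_11 → (0, 1, 9)
  λ_12 → (3, 1, 3)
  λ_13 → (5, 2, 3)
  λ_14 → (0, 1, 9)
  λ_15 → (1, 8, 2)
  λ_16 → (3, 1, 3)
  λ_17 → (0, 1, 9)

Grouping the 17 weights by Ā_11-representative: 6 linkage classes.

[[1, 2, 11, 14, 17], [3, 10, 12, 16], [4, 8], [5, 9, 13], [6, 7], [15]]


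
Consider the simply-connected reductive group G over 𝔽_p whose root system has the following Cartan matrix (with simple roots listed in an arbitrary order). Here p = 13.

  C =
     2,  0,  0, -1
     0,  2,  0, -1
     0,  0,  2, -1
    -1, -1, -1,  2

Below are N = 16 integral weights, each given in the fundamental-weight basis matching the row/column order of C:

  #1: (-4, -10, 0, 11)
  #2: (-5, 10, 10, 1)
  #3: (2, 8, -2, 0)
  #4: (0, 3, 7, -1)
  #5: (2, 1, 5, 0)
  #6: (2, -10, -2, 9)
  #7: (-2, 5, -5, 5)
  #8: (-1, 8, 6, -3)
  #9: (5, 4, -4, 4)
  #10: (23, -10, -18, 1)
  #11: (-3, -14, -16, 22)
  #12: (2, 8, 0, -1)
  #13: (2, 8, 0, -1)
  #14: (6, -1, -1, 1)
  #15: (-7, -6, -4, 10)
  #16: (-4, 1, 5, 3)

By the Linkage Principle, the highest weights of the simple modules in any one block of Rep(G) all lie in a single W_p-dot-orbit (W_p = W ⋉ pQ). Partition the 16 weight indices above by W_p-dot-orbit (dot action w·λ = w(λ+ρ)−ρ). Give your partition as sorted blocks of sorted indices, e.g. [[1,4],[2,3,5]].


Type D_4, rank 4, |W|=192; reorder rows/cols to standard.

Folding the 16 weights λ_j+ρ into Ā_13 (reps in the given 4-coord order):

  1: (3, 9, 1, 0)
  2: (7, 0, 0, 2)
  3: (3, 9, 1, 0)
  4: (1, 4, 8, 0)
  5: (3, 2, 6, 1)
  6: (3, 9, 1, 0)
  7: (1, 6, 4, 1)
  8: (1, 6, 4, 1)
  9: (3, 2, 0, 3)
  10: (7, 0, 0, 2)
  11: (3, 2, 0, 3)
  12: (3, 9, 1, 0)
  13: (3, 9, 1, 0)
  14: (7, 0, 0, 2)
  15: (3, 2, 0, 3)
  16: (3, 2, 6, 1)

Partition of {1..16} into 6 W_13-dot-orbits:

[[1, 3, 6, 12, 13], [2, 10, 14], [4], [5, 16], [7, 8], [9, 11, 15]]


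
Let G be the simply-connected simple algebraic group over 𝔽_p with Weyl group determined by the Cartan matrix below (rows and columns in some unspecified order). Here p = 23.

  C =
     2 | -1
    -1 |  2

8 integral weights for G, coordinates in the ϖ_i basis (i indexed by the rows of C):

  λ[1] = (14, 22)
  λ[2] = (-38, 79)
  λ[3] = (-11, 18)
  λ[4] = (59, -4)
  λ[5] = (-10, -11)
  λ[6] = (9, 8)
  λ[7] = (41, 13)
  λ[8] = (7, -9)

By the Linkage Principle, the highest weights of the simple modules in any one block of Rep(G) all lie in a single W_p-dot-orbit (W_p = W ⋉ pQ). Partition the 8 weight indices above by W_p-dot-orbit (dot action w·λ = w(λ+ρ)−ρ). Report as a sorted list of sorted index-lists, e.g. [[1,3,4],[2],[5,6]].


Dynkin diagram of C (from the 2 off-diagonal −1 entries): A_2.

Alcove-folded reps (p=23, 8 weights, presented ϖ-order):

  λ_1+ρ ↦ (0, 8)
  λ_2+ρ ↦ (3, 9)
  λ_3+ρ ↦ (10, 9)
  λ_4+ρ ↦ (3, 9)
  λ_5+ρ ↦ (10, 9)
  λ_6+ρ ↦ (10, 9)
  λ_7+ρ ↦ (10, 9)
  λ_8+ρ ↦ (0, 8)

These 8 weights hit 3 W_23-dot-orbits; sizes (2, 2, 4):

[[1, 8], [2, 4], [3, 5, 6, 7]]


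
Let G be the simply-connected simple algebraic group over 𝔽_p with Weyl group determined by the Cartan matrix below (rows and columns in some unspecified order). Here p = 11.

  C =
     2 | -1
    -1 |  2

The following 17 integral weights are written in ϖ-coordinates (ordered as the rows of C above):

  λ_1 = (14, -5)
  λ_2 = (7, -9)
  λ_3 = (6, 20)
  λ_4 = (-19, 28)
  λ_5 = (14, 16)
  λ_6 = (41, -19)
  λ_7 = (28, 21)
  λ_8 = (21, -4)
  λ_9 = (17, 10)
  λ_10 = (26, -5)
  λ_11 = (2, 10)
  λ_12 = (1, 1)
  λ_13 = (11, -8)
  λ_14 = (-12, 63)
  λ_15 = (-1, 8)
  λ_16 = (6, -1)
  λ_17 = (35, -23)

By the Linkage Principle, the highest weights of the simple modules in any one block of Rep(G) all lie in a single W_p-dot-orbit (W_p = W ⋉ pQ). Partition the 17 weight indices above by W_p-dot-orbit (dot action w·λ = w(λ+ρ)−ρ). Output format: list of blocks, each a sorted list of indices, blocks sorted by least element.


A_2 Cartan matrix, 2 simple roots permuted; ρ=(1,1).

Each λ_j+ρ reduced to Ā_11; 2-tuples below use C's row order:

  [1] (7, 0)
  [2] (0, 8)
  [3] (4, 6)
  [4] (7, 0)
  [5] (4, 6)
  [6] (2, 2)
  [7] (7, 0)
  [8] (0, 8)
  [9] (7, 0)
  [10] (4, 6)
  [11] (0, 8)
  [12] (2, 2)
  [13] (4, 6)
  [14] (0, 9)
  [15] (0, 9)
  [16] (7, 0)
  [17] (0, 8)

5 distinct reps among the 17 weights ⇒ 5 W_11-linkage classes:

[[1, 4, 7, 9, 16], [2, 8, 11, 17], [3, 5, 10, 13], [6, 12], [14, 15]]


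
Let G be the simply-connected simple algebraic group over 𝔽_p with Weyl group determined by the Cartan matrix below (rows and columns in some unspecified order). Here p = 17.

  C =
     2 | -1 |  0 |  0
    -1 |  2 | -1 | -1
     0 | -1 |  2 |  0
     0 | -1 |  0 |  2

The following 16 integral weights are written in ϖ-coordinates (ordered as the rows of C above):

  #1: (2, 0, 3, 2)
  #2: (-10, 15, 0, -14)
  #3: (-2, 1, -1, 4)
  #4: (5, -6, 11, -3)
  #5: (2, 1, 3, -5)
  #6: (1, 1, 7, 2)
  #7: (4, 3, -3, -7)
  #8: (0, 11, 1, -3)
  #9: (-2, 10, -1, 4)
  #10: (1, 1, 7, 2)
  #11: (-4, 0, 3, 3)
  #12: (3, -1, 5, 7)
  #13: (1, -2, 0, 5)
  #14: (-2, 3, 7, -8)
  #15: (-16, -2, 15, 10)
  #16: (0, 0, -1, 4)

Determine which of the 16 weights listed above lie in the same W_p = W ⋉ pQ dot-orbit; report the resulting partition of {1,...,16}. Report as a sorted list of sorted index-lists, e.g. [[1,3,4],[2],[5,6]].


C ↔ D_4 under row/col permutation; |W(D_4)| = 192.

Alcove-folded reps (p=17, 16 weights, presented ϖ-order):

  λ_1 → (3, 1, 4, 3);  λ_2 → (3, 1, 5, 7);  λ_3 → (1, 1, 0, 5);  λ_4 → (1, 1, 5, 5);  λ_5 → (1, 2, 2, 2);  λ_6 → (2, 2, 8, 3);  λ_7 → (1, 2, 2, 2);  λ_8 → (1, 2, 2, 2);  λ_9 → (1, 1, 0, 5);  λ_10 → (2, 2, 8, 3);  λ_11 → (1, 2, 2, 2);  λ_12 → (3, 1, 5, 7);  λ_13 → (1, 1, 0, 5);  λ_14 → (3, 1, 4, 3);  λ_15 → (1, 1, 0, 5);  λ_16 → (1, 1, 0, 5)

These 16 weights hit 6 W_17-dot-orbits; sizes (2, 2, 5, 1, 4, 2):

[[1, 14], [2, 12], [3, 9, 13, 15, 16], [4], [5, 7, 8, 11], [6, 10]]


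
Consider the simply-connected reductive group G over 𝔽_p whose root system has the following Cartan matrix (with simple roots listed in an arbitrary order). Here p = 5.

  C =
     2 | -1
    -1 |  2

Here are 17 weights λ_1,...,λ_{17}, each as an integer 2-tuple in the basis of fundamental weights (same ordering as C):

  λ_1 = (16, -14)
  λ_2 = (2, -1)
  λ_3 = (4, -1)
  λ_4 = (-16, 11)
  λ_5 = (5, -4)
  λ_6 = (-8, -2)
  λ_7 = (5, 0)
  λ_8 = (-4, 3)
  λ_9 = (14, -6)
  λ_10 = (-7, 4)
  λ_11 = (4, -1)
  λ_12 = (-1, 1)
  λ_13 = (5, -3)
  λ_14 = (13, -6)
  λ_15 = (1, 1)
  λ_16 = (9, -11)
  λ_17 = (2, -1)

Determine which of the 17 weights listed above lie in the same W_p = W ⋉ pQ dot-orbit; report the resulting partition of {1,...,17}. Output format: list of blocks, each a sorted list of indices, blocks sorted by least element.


Cartan matrix: type A_2 (|W|=6); un-permuting the 2 rows.

Folding the 17 weights λ_j+ρ into Ā_5 (reps in the given 2-coord order):

  1: (2, 2);  2: (3, 0);  3: (5, 0);  4: (3, 0);  5: (2, 2);  6: (2, 2);  7: (3, 1);  8: (3, 1);  9: (5, 0);  10: (4, 0);  11: (5, 0);  12: (0, 2);  13: (3, 1);  14: (4, 0);  15: (2, 2);  16: (5, 0);  17: (3, 0)

6 distinct reps among the 17 weights ⇒ 6 W_5-linkage classes:

[[1, 5, 6, 15], [2, 4, 17], [3, 9, 11, 16], [7, 8, 13], [10, 14], [12]]


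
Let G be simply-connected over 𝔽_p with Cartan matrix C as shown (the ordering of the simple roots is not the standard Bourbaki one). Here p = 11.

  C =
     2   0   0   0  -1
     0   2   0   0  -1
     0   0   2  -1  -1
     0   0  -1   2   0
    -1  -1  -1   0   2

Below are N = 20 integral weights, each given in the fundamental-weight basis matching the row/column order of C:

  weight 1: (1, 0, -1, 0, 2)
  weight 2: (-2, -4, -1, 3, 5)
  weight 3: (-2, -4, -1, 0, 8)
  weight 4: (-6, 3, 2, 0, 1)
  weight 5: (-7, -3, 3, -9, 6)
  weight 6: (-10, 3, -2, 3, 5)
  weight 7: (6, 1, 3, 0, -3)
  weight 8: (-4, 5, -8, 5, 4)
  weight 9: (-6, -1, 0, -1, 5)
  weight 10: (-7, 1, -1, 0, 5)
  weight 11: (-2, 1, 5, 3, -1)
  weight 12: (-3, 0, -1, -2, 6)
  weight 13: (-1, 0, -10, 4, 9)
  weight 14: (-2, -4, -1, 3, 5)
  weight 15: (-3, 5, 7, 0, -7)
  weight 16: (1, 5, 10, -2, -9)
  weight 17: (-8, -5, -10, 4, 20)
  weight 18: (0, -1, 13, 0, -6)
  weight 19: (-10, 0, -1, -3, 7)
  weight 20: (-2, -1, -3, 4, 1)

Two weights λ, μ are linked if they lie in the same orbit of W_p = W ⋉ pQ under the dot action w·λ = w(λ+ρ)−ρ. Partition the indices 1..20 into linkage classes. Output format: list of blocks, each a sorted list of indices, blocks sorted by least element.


Type D_5, rank 5, |W|=1920; reorder rows/cols to standard.

Alcove-folded reps (p=11, 20 weights, presented ϖ-order):

  [1] (2, 1, 0, 1, 3)
  [2] (1, 3, 1, 3, 1)
  [3] (1, 3, 1, 3, 1)
  [4] (2, 1, 0, 1, 3)
  [5] (1, 3, 1, 3, 1)
  [6] (5, 0, 1, 0, 1)
  [7] (5, 0, 1, 0, 1)
  [8] (2, 1, 0, 1, 3)
  [9] (5, 0, 1, 0, 1)
  [10] (6, 2, 0, 1, 0)
  [11] (0, 1, 1, 3, 0)
  [12] (2, 1, 0, 1, 3)
  [13] (0, 1, 1, 3, 0)
  [14] (1, 3, 1, 3, 1)
  [15] (6, 2, 0, 1, 0)
  [16] (6, 2, 0, 1, 0)
  [17] (2, 1, 0, 1, 3)
  [18] (0, 1, 1, 3, 0)
  [19] (6, 2, 0, 1, 0)
  [20] (0, 1, 1, 3, 0)

Grouping the 20 weights by Ā_11-representative: 5 linkage classes.

[[1, 4, 8, 12, 17], [2, 3, 5, 14], [6, 7, 9], [10, 15, 16, 19], [11, 13, 18, 20]]


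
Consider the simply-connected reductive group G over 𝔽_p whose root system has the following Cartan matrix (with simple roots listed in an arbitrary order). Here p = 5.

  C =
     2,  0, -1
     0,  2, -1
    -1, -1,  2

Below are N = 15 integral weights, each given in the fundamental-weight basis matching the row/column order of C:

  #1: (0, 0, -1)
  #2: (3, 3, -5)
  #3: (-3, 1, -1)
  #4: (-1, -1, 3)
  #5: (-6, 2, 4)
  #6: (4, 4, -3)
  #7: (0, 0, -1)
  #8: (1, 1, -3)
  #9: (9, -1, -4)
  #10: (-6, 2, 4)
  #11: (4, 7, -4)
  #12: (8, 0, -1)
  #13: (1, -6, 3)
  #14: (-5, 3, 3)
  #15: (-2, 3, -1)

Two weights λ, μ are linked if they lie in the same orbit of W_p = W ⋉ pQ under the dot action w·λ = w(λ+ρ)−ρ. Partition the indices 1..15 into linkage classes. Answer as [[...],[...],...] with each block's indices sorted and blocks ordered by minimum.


Cartan matrix: type A_3 (|W|=24); un-permuting the 3 rows.

W_5-reps of the 15 weights in Ā_5 (same 3-coord order as C):

  λ_1+ρ ↦ (1, 1, 0);  λ_2+ρ ↦ (0, 0, 4);  λ_3+ρ ↦ (0, 0, 2);  λ_4+ρ ↦ (0, 0, 4);  λ_5+ρ ↦ (2, 0, 0);  λ_6+ρ ↦ (0, 0, 2);  λ_7+ρ ↦ (1, 1, 0);  λ_8+ρ ↦ (0, 0, 2);  λ_9+ρ ↦ (0, 0, 2);  λ_10+ρ ↦ (2, 0, 0);  λ_11+ρ ↦ (3, 0, 0);  λ_12+ρ ↦ (0, 0, 4);  λ_13+ρ ↦ (0, 3, 1);  λ_14+ρ ↦ (1, 1, 0);  λ_15+ρ ↦ (0, 3, 1)

These 15 weights hit 6 W_5-dot-orbits; sizes (3, 3, 4, 2, 1, 2):

[[1, 7, 14], [2, 4, 12], [3, 6, 8, 9], [5, 10], [11], [13, 15]]


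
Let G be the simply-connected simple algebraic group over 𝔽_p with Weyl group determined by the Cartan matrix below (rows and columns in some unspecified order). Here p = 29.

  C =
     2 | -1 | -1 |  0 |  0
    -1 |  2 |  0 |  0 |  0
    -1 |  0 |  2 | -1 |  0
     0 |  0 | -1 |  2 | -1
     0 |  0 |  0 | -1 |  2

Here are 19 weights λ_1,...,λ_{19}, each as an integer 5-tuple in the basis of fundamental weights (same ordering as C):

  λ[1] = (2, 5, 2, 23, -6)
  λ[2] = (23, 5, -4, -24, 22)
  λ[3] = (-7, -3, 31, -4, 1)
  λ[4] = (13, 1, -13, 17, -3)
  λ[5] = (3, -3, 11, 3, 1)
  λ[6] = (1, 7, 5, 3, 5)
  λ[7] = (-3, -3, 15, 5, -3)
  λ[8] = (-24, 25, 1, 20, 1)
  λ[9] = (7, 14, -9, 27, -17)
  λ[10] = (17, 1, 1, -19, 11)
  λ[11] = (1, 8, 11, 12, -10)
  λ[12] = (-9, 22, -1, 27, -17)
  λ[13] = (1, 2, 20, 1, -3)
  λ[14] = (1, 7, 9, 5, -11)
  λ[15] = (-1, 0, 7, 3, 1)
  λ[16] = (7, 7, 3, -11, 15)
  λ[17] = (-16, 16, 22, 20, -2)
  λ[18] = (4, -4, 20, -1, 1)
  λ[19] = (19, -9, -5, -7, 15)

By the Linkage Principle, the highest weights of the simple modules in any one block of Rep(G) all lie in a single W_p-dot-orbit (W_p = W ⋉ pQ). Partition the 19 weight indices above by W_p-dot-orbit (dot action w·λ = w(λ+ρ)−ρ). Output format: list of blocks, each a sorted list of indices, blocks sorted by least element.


A_5 Cartan matrix, 5 simple roots permuted; ρ=(1,1,1,1,1).

Ā_29 reps of the 19 weights (A_5, coords as presented):

  [1] (2, 1, 3, 17, 2) · [2] (2, 3, 21, 0, 2) · [3] (2, 3, 21, 0, 2) · [4] (2, 2, 12, 4, 2) · [5] (2, 2, 12, 4, 2) · [6] (2, 8, 6, 4, 6) · [7] (2, 2, 12, 4, 2) · [8] (2, 3, 21, 0, 2) · [9] (0, 1, 8, 4, 2) · [10] (2, 2, 12, 4, 2) · [11] (2, 2, 12, 4, 2) · [12] (0, 1, 8, 4, 2) · [13] (2, 3, 21, 0, 2) · [14] (2, 8, 6, 4, 6) · [15] (0, 1, 8, 4, 2) · [16] (2, 8, 6, 4, 6) · [17] (0, 1, 8, 4, 2) · [18] (2, 3, 21, 0, 2) · [19] (2, 8, 6, 4, 6)

5 distinct reps among the 19 weights ⇒ 5 W_29-linkage classes:

[[1], [2, 3, 8, 13, 18], [4, 5, 7, 10, 11], [6, 14, 16, 19], [9, 12, 15, 17]]


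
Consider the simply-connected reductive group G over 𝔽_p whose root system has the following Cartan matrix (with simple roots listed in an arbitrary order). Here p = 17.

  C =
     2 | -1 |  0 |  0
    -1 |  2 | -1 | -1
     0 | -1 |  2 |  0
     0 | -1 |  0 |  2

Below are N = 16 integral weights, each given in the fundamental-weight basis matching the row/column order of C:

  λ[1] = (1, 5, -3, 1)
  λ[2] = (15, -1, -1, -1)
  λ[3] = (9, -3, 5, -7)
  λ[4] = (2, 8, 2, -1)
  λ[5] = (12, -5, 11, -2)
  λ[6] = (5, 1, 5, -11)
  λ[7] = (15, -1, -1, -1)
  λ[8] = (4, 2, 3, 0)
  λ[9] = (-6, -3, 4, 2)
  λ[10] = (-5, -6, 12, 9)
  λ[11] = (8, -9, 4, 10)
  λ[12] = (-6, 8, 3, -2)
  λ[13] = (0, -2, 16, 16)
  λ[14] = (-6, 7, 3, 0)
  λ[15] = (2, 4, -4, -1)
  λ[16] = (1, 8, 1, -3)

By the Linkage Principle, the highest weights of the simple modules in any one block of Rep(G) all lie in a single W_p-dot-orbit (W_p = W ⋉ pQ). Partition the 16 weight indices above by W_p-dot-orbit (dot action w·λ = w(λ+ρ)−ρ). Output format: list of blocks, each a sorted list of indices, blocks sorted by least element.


Dynkin diagram of C (from the 6 off-diagonal −1 entries): D_4.

Folding the 16 weights λ_j+ρ into Ā_17 (reps in the given 4-coord order):

  λ_1 → (2, 4, 2, 2)
  λ_2 → (16, 0, 0, 0)
  λ_3 → (2, 4, 2, 2)
  λ_4 → (3, 2, 3, 0)
  λ_5 → (5, 3, 4, 1)
  λ_6 → (2, 4, 2, 2)
  λ_7 → (16, 0, 0, 0)
  λ_8 → (5, 3, 4, 1)
  λ_9 → (1, 1, 1, 3)
  λ_10 → (5, 3, 4, 1)
  λ_11 → (1, 5, 3, 3)
  λ_12 → (5, 3, 4, 1)
  λ_13 → (16, 0, 0, 0)
  λ_14 → (5, 3, 4, 1)
  λ_15 → (3, 2, 3, 0)
  λ_16 → (2, 4, 2, 2)

Linkage partition of the 16 weights (6 classes, p=17):

[[1, 3, 6, 16], [2, 7, 13], [4, 15], [5, 8, 10, 12, 14], [9], [11]]


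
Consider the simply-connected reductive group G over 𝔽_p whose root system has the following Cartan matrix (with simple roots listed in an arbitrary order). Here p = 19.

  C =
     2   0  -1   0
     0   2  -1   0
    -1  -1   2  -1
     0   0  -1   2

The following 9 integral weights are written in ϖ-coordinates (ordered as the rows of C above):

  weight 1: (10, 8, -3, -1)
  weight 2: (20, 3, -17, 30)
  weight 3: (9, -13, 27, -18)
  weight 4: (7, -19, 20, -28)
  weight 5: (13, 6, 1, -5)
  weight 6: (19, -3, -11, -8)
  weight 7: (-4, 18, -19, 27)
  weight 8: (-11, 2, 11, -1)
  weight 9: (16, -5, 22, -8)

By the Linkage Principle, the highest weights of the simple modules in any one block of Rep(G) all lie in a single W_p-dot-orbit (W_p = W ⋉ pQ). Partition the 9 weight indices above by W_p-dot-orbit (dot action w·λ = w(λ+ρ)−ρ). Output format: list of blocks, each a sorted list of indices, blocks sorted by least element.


Root system D_4: the 4×4 matrix C matches after relabeling.

W_19-reps of the 9 weights in Ā_19 (same 4-coord order as C):

  1: (9, 7, 0, 2) · 2: (10, 3, 2, 0) · 3: (9, 7, 0, 2) · 4: (8, 2, 1, 5) · 5: (10, 3, 2, 0) · 6: (9, 7, 0, 2) · 7: (9, 7, 0, 2) · 8: (10, 3, 2, 0) · 9: (10, 3, 2, 0)

3 distinct reps among the 9 weights ⇒ 3 W_19-linkage classes:

[[1, 3, 6, 7], [2, 5, 8, 9], [4]]


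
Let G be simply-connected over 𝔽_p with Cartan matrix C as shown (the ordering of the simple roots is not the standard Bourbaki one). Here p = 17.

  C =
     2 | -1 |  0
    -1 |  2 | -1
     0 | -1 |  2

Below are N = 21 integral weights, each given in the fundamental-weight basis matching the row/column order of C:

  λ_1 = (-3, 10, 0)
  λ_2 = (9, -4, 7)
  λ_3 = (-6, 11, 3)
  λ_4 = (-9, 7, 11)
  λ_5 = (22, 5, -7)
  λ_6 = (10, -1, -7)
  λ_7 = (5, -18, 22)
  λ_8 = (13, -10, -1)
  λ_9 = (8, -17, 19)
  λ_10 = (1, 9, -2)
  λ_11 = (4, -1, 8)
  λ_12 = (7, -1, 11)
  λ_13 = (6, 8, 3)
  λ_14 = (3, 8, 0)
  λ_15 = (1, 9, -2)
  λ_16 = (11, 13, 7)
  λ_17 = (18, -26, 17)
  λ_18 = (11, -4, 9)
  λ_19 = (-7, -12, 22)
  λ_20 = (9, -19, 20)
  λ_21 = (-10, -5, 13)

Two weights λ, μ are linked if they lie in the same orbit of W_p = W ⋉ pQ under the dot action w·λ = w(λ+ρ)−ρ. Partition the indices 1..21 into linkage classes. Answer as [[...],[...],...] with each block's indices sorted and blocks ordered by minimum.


Cartan matrix: type A_3 (|W|=24); un-permuting the 3 rows.

Each λ_j+ρ reduced to Ā_17; 3-tuples below use C's row order:

    1: (2, 9, 1)
    2: (7, 3, 5)
    3: (5, 7, 4)
    4: (5, 0, 9)
    5: (5, 6, 0)
    6: (5, 6, 0)
    7: (5, 6, 0)
    8: (5, 0, 9)
    9: (4, 9, 1)
    10: (2, 9, 1)
    11: (5, 0, 9)
    12: (5, 0, 9)
    13: (4, 9, 1)
    14: (4, 9, 1)
    15: (2, 9, 1)
    16: (5, 0, 9)
    17: (2, 9, 1)
    18: (7, 3, 5)
    19: (5, 6, 0)
    20: (4, 9, 1)
    21: (4, 9, 1)

The 21 indices split into 6 linkage classes (same alcove rep ⇔ same W_17-dot-orbit):

[[1, 10, 15, 17], [2, 18], [3], [4, 8, 11, 12, 16], [5, 6, 7, 19], [9, 13, 14, 20, 21]]


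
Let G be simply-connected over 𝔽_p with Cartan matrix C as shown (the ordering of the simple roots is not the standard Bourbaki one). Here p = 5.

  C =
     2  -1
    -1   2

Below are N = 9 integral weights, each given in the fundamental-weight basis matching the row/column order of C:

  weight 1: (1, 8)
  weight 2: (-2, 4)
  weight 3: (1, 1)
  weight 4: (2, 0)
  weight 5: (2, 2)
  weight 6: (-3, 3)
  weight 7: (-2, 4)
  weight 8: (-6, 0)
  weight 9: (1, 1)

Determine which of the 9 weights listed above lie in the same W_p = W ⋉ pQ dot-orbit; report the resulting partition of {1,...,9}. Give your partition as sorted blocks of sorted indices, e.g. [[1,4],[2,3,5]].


C ↔ A_2 under row/col permutation; |W(A_2)| = 6.

Each λ_j+ρ reduced to Ā_5; 2-tuples below use C's row order:

  1: (3, 1) · 2: (1, 4) · 3: (2, 2) · 4: (3, 1) · 5: (2, 2) · 6: (2, 2) · 7: (1, 4) · 8: (1, 4) · 9: (2, 2)

Linkage partition of the 9 weights (3 classes, p=5):

[[1, 4], [2, 7, 8], [3, 5, 6, 9]]


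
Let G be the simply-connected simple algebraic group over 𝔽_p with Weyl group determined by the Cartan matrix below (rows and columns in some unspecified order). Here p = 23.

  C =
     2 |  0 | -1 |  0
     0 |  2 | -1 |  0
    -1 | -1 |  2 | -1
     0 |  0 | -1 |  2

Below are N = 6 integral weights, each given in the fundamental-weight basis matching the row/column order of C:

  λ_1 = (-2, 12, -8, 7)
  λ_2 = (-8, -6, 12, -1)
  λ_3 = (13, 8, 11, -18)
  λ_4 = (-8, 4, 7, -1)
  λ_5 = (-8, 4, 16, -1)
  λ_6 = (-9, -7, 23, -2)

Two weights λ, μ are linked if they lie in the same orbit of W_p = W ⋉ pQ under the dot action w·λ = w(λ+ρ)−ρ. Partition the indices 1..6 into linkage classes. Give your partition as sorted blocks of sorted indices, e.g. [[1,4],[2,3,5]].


D_4 Cartan matrix, 4 simple roots permuted; ρ=(1,1,1,1).

Ā_23 reps of the 6 weights (D_4, coords as presented):

  [1] (7, 5, 1, 0) · [2] (7, 5, 1, 0) · [3] (2, 3, 4, 5) · [4] (7, 5, 1, 0) · [5] (7, 5, 1, 0) · [6] (7, 5, 1, 0)

2 distinct reps among the 6 weights ⇒ 2 W_23-linkage classes:

[[1, 2, 4, 5, 6], [3]]


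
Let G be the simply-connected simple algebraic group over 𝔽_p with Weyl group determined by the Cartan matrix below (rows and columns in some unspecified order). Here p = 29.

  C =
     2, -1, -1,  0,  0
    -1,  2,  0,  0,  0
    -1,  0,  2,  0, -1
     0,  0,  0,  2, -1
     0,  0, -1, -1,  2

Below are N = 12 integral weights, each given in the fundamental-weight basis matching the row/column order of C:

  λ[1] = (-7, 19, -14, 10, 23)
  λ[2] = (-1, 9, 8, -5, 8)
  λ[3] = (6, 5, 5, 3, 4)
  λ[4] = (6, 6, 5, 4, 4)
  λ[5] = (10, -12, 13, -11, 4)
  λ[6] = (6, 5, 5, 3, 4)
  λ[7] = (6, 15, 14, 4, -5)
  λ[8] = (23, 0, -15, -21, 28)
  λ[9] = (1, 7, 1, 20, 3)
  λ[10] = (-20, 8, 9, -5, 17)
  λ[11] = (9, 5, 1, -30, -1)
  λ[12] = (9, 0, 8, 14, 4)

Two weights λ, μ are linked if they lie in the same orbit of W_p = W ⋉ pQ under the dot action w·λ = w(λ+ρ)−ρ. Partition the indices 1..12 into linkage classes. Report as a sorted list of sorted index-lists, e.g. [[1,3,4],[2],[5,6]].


Root system A_5: the 5×5 matrix C matches after relabeling.

Alcove-folded reps (p=29, 12 weights, presented ϖ-order):

  1: (7, 6, 6, 4, 5);  2: (0, 10, 9, 4, 5);  3: (7, 6, 6, 4, 5);  4: (7, 6, 6, 4, 5);  5: (0, 10, 9, 4, 5);  6: (7, 6, 6, 4, 5);  7: (7, 6, 6, 4, 5);  8: (0, 10, 9, 4, 5);  9: (2, 0, 2, 13, 4);  10: (0, 10, 9, 4, 5);  11: (6, 11, 10, 0, 2);  12: (0, 10, 9, 4, 5)

The 12 indices split into 4 linkage classes (same alcove rep ⇔ same W_29-dot-orbit):

[[1, 3, 4, 6, 7], [2, 5, 8, 10, 12], [9], [11]]


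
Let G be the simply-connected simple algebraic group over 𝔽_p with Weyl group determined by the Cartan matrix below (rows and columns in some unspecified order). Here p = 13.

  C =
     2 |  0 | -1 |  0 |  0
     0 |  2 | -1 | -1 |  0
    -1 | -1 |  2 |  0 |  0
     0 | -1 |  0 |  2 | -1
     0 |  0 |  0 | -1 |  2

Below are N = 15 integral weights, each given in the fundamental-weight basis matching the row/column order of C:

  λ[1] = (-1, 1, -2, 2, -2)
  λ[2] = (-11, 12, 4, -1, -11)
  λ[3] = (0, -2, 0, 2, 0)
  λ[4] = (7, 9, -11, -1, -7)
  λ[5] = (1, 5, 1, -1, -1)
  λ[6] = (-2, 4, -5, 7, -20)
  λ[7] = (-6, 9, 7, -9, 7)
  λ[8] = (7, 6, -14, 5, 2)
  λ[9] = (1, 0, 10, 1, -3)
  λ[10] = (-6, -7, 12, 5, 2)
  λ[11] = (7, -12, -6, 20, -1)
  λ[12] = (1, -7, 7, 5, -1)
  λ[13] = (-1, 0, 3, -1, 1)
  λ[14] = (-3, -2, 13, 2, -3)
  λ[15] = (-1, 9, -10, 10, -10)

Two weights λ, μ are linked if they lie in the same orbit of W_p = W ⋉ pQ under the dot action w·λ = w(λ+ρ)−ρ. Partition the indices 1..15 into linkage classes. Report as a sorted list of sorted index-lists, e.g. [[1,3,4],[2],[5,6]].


A_5 Cartan matrix, 5 simple roots permuted; ρ=(1,1,1,1,1).

Ā_13 reps of the 15 weights (A_5, coords as presented):

    λ_1 → (1, 1, 0, 2, 1)
    λ_2 → (0, 2, 3, 3, 5)
    λ_3 → (1, 1, 0, 2, 1)
    λ_4 → (2, 6, 2, 0, 0)
    λ_5 → (2, 6, 2, 0, 0)
    λ_6 → (0, 1, 4, 0, 2)
    λ_7 → (0, 2, 3, 3, 5)
    λ_8 → (2, 6, 2, 0, 0)
    λ_9 → (1, 0, 10, 1, 0)
    λ_10 → (2, 6, 2, 0, 0)
    λ_11 → (0, 2, 3, 3, 5)
    λ_12 → (2, 6, 2, 0, 0)
    λ_13 → (0, 1, 4, 0, 2)
    λ_14 → (1, 0, 10, 1, 0)
    λ_15 → (1, 1, 0, 2, 1)

These 15 weights hit 5 W_13-dot-orbits; sizes (3, 3, 5, 2, 2):

[[1, 3, 15], [2, 7, 11], [4, 5, 8, 10, 12], [6, 13], [9, 14]]


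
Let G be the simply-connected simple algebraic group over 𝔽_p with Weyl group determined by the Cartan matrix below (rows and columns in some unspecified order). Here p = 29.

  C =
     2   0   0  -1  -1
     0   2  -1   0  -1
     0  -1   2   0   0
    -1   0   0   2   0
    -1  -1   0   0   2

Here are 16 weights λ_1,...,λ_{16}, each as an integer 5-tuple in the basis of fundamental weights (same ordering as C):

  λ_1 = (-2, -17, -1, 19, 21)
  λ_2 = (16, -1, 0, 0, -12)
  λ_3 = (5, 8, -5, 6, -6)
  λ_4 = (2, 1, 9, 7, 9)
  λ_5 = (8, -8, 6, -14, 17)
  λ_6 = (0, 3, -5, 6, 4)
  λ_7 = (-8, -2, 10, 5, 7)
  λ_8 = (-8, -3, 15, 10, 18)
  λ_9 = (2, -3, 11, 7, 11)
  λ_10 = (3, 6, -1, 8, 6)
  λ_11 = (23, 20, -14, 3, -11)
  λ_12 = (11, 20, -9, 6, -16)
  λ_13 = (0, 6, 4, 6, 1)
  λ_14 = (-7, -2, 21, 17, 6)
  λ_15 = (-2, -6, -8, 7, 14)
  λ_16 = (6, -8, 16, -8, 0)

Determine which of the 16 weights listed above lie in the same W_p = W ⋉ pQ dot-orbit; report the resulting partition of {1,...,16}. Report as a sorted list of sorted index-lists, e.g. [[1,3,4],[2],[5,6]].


A_5 Cartan matrix, 5 simple roots permuted; ρ=(1,1,1,1,1).

Ā_29 reps of the 16 weights (A_5, coords as presented):

  λ_1+ρ ↦ (1, 0, 4, 7, 5);  λ_2+ρ ↦ (6, 1, 10, 1, 0);  λ_3+ρ ↦ (1, 0, 4, 7, 5);  λ_4+ρ ↦ (3, 2, 6, 4, 10);  λ_5+ρ ↦ (4, 7, 0, 9, 7);  λ_6+ρ ↦ (1, 0, 4, 7, 5);  λ_7+ρ ↦ (6, 1, 10, 1, 0);  λ_8+ρ ↦ (3, 2, 6, 4, 10);  λ_9+ρ ↦ (3, 2, 6, 4, 10);  λ_10+ρ ↦ (4, 7, 0, 9, 7);  λ_11+ρ ↦ (8, 2, 1, 6, 8);  λ_12+ρ ↦ (3, 2, 6, 4, 10);  λ_13+ρ ↦ (1, 7, 5, 7, 2);  λ_14+ρ ↦ (6, 1, 10, 1, 0);  λ_15+ρ ↦ (1, 7, 5, 7, 2);  λ_16+ρ ↦ (6, 1, 10, 1, 0)

These 16 weights hit 6 W_29-dot-orbits; sizes (3, 4, 4, 2, 1, 2):

[[1, 3, 6], [2, 7, 14, 16], [4, 8, 9, 12], [5, 10], [11], [13, 15]]


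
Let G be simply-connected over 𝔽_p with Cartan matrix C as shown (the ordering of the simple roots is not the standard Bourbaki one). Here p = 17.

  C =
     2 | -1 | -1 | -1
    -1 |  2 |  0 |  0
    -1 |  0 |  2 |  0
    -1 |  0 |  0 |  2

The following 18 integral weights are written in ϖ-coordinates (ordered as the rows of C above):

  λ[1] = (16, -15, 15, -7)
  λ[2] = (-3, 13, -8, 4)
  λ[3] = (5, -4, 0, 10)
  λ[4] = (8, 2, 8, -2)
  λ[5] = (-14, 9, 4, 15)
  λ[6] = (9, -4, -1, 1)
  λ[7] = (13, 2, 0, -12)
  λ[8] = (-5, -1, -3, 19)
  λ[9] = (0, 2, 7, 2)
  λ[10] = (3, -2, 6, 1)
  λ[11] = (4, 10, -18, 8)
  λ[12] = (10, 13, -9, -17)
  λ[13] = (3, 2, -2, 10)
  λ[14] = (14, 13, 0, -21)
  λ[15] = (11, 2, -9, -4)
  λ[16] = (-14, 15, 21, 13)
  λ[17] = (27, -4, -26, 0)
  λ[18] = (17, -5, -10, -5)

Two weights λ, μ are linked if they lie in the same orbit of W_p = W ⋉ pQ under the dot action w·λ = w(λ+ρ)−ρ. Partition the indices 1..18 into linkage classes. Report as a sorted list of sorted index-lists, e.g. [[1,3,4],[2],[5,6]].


Cartan matrix: type D_4 (|W|=192); un-permuting the 4 rows.

W_17-reps of the 18 weights in Ā_17 (same 4-coord order as C):

  λ_1 → (1, 2, 0, 10) · λ_2 → (3, 5, 2, 4) · λ_3 → (1, 2, 0, 10) · λ_4 → (0, 1, 5, 3) · λ_5 → (1, 3, 8, 3) · λ_6 → (5, 3, 0, 2) · λ_7 → (1, 2, 0, 10) · λ_8 → (1, 2, 0, 10) · λ_9 → (1, 3, 8, 3) · λ_10 → (3, 1, 7, 2) · λ_11 → (0, 1, 5, 3) · λ_12 → (0, 1, 5, 3) · λ_13 → (1, 2, 0, 10) · λ_14 → (1, 3, 8, 3) · λ_15 → (1, 3, 8, 3) · λ_16 → (0, 1, 5, 3) · λ_17 → (0, 1, 5, 3) · λ_18 → (1, 3, 8, 3)

Partition of {1..18} into 6 W_17-dot-orbits:

[[1, 3, 7, 8, 13], [2], [4, 11, 12, 16, 17], [5, 9, 14, 15, 18], [6], [10]]


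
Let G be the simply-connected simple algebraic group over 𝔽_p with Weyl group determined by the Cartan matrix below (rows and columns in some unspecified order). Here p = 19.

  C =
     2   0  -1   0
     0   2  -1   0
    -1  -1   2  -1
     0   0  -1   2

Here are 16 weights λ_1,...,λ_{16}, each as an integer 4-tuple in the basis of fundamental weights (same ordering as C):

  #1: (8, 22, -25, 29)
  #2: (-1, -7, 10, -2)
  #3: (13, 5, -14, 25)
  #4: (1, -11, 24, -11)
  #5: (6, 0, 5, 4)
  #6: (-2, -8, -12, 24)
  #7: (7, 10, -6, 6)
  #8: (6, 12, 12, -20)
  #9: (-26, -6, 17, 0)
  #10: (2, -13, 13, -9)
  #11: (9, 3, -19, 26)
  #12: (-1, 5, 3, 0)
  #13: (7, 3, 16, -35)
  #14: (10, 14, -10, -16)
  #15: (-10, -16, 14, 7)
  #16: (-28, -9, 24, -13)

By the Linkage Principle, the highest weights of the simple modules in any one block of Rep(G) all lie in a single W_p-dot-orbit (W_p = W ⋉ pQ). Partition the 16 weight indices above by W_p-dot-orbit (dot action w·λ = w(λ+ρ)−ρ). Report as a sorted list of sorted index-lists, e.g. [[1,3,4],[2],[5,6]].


Root system D_4: the 4×4 matrix C matches after relabeling.

Folding the 16 weights λ_j+ρ into Ā_19 (reps in the given 4-coord order):

  λ_1 → (0, 6, 4, 1)
  λ_2 → (0, 6, 4, 1)
  λ_3 → (7, 1, 0, 5)
  λ_4 → (6, 2, 2, 2)
  λ_5 → (7, 1, 0, 5)
  λ_6 → (7, 1, 0, 5)
  λ_7 → (3, 6, 3, 2)
  λ_8 → (7, 1, 0, 5)
  λ_9 → (7, 1, 0, 5)
  λ_10 → (3, 6, 3, 2)
  λ_11 → (0, 6, 4, 1)
  λ_12 → (0, 6, 4, 1)
  λ_13 → (6, 2, 2, 2)
  λ_14 → (6, 2, 2, 2)
  λ_15 → (0, 6, 4, 1)
  λ_16 → (3, 6, 3, 2)

These 16 weights hit 4 W_19-dot-orbits; sizes (5, 5, 3, 3):

[[1, 2, 11, 12, 15], [3, 5, 6, 8, 9], [4, 13, 14], [7, 10, 16]]


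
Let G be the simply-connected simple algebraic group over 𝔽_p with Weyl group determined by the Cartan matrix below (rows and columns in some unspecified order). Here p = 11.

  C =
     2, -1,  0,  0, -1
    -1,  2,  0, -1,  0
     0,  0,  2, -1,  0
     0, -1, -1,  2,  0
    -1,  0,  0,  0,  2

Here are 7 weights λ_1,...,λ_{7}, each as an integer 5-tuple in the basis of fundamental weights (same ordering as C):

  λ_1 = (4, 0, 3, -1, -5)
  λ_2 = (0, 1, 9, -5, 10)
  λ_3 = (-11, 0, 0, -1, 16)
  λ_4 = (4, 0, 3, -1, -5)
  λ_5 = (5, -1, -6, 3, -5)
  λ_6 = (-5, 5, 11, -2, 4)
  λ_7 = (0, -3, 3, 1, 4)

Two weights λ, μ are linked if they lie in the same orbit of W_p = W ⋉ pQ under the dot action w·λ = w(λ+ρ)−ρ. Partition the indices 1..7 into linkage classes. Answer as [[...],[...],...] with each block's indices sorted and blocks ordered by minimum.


Cartan matrix: type A_5 (|W|=720); un-permuting the 5 rows.

Ā_11 reps of the 7 weights (A_5, coords as presented):

  λ_1 → (1, 1, 4, 0, 4)
  λ_2 → (1, 0, 2, 1, 1)
  λ_3 → (1, 0, 2, 1, 1)
  λ_4 → (1, 1, 4, 0, 4)
  λ_5 → (1, 1, 4, 0, 4)
  λ_6 → (1, 1, 4, 0, 4)
  λ_7 → (1, 1, 4, 0, 4)

The 7 indices split into 2 linkage classes (same alcove rep ⇔ same W_11-dot-orbit):

[[1, 4, 5, 6, 7], [2, 3]]


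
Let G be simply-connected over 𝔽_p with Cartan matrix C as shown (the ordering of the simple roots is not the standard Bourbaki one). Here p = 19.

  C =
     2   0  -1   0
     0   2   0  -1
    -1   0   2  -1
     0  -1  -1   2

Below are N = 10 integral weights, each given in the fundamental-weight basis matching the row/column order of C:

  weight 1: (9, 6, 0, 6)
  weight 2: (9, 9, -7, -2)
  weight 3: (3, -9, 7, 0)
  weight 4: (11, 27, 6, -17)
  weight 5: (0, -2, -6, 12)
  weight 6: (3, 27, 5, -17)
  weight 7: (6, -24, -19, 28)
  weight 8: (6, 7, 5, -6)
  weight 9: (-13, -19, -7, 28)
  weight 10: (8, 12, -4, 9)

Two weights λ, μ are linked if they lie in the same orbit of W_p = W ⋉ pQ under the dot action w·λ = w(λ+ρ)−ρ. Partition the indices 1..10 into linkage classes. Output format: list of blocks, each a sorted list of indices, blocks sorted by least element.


C ↔ A_4 under row/col permutation; |W(A_4)| = 120.

λ_j+ρ reflected into Ā_19 (⟨·,θ^∨⟩≤19); 4-tuples as given:

  [1] (4, 1, 1, 7)
  [2] (3, 3, 1, 6)
  [3] (4, 1, 1, 7)
  [4] (9, 0, 0, 7)
  [5] (4, 1, 1, 7)
  [6] (3, 3, 1, 6)
  [7] (4, 1, 1, 7)
  [8] (7, 3, 1, 5)
  [9] (4, 1, 1, 7)
  [10] (3, 3, 1, 6)

4 distinct reps among the 10 weights ⇒ 4 W_19-linkage classes:

[[1, 3, 5, 7, 9], [2, 6, 10], [4], [8]]


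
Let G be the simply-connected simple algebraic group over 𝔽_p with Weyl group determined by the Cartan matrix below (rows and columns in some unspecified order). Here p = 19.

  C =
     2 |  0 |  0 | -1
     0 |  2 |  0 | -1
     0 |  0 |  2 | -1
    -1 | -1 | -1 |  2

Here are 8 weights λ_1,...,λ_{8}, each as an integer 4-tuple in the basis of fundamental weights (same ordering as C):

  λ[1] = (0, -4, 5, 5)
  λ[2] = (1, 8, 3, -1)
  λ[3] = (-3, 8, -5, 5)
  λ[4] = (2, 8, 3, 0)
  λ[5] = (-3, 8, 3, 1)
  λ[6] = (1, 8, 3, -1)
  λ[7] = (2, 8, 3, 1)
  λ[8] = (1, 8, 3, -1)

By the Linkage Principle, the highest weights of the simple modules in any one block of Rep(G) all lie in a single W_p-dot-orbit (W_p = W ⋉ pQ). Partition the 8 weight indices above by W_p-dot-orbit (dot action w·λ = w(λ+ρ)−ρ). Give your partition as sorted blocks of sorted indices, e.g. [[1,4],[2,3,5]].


Cartan matrix: type D_4 (|W|=192); un-permuting the 4 rows.

W_19-reps of the 8 weights in Ā_19 (same 4-coord order as C):

  1: (1, 3, 6, 3)
  2: (2, 9, 4, 0)
  3: (2, 9, 4, 0)
  4: (3, 9, 4, 1)
  5: (2, 9, 4, 0)
  6: (2, 9, 4, 0)
  7: (3, 9, 4, 1)
  8: (2, 9, 4, 0)

Grouping the 8 weights by Ā_19-representative: 3 linkage classes.

[[1], [2, 3, 5, 6, 8], [4, 7]]


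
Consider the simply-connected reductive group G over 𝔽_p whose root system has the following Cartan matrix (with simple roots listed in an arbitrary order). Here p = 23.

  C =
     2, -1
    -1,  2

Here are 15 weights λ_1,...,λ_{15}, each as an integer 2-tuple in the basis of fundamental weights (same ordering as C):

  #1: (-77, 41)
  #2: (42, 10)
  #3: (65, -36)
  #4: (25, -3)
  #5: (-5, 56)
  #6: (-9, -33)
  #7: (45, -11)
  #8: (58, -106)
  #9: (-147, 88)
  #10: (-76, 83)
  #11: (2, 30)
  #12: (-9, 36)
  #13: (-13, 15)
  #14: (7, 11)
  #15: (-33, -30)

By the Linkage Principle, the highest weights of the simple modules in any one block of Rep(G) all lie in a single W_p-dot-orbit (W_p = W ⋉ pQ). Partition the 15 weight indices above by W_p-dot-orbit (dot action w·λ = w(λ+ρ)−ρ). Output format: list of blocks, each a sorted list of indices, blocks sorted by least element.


C ↔ A_2 under row/col permutation; |W(A_2)| = 6.

λ_j+ρ reflected into Ā_23 (⟨·,θ^∨⟩≤23); 2-tuples as given:

  λ_1+ρ ↦ (12, 4) · λ_2+ρ ↦ (8, 12) · λ_3+ρ ↦ (8, 12) · λ_4+ρ ↦ (20, 1) · λ_5+ρ ↦ (12, 4) · λ_6+ρ ↦ (6, 9) · λ_7+ρ ↦ (0, 13) · λ_8+ρ ↦ (0, 13) · λ_9+ρ ↦ (8, 12) · λ_10+ρ ↦ (6, 9) · λ_11+ρ ↦ (8, 12) · λ_12+ρ ↦ (6, 9) · λ_13+ρ ↦ (12, 4) · λ_14+ρ ↦ (8, 12) · λ_15+ρ ↦ (6, 9)

Grouping the 15 weights by Ā_23-representative: 5 linkage classes.

[[1, 5, 13], [2, 3, 9, 11, 14], [4], [6, 10, 12, 15], [7, 8]]


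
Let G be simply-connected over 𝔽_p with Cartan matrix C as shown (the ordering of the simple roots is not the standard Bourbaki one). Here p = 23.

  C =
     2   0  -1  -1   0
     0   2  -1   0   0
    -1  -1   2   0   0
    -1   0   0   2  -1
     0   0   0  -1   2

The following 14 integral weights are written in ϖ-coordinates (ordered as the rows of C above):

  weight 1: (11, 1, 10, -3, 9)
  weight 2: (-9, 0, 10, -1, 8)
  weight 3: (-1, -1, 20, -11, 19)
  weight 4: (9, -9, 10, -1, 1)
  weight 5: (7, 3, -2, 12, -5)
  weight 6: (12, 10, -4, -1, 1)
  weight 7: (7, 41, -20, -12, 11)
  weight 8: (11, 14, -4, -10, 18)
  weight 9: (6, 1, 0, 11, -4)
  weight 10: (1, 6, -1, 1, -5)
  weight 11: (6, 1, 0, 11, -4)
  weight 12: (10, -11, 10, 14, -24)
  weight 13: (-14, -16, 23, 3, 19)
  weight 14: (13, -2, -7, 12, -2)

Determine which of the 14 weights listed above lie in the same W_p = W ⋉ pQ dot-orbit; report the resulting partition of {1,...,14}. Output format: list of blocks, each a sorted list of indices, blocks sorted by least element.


Root system A_5: the 5×5 matrix C matches after relabeling.

W_23-reps of the 14 weights in Ā_23 (same 5-coord order as C):

  λ_1 → (10, 8, 3, 0, 2) · λ_2 → (0, 1, 3, 8, 1) · λ_3 → (10, 8, 3, 0, 2) · λ_4 → (10, 8, 3, 0, 2) · λ_5 → (7, 2, 1, 9, 3) · λ_6 → (10, 8, 3, 0, 2) · λ_7 → (0, 1, 3, 8, 1) · λ_8 → (0, 1, 3, 8, 1) · λ_9 → (7, 2, 1, 9, 3) · λ_10 → (0, 7, 0, 2, 2) · λ_11 → (7, 2, 1, 9, 3) · λ_12 → (0, 1, 3, 8, 1) · λ_13 → (0, 1, 3, 8, 1) · λ_14 → (7, 2, 1, 9, 3)

Linkage partition of the 14 weights (4 classes, p=23):

[[1, 3, 4, 6], [2, 7, 8, 12, 13], [5, 9, 11, 14], [10]]
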